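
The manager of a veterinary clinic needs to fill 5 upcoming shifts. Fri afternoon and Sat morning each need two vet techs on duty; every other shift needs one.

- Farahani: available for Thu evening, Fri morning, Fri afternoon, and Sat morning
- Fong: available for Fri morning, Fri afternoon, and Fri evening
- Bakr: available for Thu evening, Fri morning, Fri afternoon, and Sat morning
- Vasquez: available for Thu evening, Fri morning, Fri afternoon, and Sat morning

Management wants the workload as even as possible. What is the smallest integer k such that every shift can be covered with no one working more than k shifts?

2

With 4 vet techs and 7 worker-slots to fill, someone must work at least ⌈7/4⌉ = 2 shifts, so k ≥ 2.
k = 2 works: Thu evening→Farahani, Fri morning→Fong, Fri afternoon→Bakr+Vasquez, Fri evening→Fong, Sat morning→Farahani+Bakr.
Loads: Farahani 2, Fong 2, Bakr 2, Vasquez 1 — all ≤ 2.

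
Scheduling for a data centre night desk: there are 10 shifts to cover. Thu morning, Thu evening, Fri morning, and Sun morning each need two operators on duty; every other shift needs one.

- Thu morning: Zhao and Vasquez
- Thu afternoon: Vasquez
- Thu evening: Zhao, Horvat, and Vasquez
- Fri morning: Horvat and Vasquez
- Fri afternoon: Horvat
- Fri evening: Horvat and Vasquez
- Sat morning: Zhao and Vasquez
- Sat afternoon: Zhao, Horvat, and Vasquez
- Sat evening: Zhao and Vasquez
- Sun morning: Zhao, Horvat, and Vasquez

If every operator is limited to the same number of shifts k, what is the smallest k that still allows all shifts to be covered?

With 3 operators and 14 worker-slots to fill, someone must work at least ⌈14/3⌉ = 5 shifts, so k ≥ 5.
k = 5 works: Thu morning→Zhao+Vasquez, Thu afternoon→Vasquez, Thu evening→Zhao+Horvat, Fri morning→Horvat+Vasquez, Fri afternoon→Horvat, Fri evening→Horvat, Sat morning→Zhao, Sat afternoon→Zhao, Sat evening→Zhao, Sun morning→Horvat+Vasquez.
Loads: Zhao 5, Horvat 5, Vasquez 4 — all ≤ 5.

5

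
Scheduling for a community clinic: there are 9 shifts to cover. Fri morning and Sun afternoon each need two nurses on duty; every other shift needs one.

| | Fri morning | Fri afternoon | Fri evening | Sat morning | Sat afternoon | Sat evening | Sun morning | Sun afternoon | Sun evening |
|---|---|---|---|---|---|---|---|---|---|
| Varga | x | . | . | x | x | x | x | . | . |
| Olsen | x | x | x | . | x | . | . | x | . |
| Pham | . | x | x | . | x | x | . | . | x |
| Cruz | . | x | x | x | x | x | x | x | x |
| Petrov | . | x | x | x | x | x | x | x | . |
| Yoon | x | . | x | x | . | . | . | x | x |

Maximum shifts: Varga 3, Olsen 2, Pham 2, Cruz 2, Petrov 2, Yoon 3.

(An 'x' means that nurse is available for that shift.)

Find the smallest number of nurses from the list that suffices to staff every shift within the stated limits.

11 slots to fill and no one can take more than 3, so at least ⌈11/3⌉ = 4 nurses are needed.
Any 4 nurses together have capacity at most 3+3+2+2 = 10 < 11 slots, so 4 can never suffice.
Varga, Olsen, Pham, Cruz, and Petrov alone can cover everything: Fri morning→Varga+Olsen, Fri afternoon→Pham, Fri evening→Cruz, Sat morning→Varga, Sat afternoon→Petrov, Sat evening→Petrov, Sun morning→Varga, Sun afternoon→Olsen+Cruz, Sun evening→Pham.

5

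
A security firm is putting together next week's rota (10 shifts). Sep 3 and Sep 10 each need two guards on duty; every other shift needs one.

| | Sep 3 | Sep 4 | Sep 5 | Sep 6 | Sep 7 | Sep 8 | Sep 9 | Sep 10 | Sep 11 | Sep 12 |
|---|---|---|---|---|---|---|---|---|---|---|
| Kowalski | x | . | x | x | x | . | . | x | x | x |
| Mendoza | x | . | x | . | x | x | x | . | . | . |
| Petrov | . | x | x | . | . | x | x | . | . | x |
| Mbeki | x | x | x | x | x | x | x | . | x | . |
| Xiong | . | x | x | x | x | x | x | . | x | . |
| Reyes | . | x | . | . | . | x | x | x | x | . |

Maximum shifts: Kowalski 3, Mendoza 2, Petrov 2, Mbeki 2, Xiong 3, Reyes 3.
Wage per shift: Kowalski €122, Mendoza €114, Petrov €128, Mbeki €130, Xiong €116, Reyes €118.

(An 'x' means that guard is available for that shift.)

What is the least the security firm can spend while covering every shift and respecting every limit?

Sep 10 can only be covered by Kowalski and Reyes, so that assignment is forced.
Picking the cheapest available guard for each shift independently would cost €1402, but that ignores the shift limits.
An optimal schedule: Sep 3→Mendoza+Kowalski, Sep 4→Xiong, Sep 5→Petrov, Sep 6→Xiong, Sep 7→Mendoza, Sep 8→Reyes, Sep 9→Reyes, Sep 10→Reyes+Kowalski, Sep 11→Xiong, Sep 12→Kowalski.
Total: 114 + 122 + 116 + 128 + 116 + 114 + 118 + 118 + 118 + 122 + 116 + 122 = €1424.

€1424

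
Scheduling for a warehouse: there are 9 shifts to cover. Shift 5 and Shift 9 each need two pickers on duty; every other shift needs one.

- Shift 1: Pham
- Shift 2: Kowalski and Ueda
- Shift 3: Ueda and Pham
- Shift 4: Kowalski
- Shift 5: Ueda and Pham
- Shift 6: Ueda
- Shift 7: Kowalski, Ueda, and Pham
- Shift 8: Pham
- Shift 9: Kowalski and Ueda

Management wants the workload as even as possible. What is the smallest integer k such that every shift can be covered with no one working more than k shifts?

4

With 3 pickers and 11 worker-slots to fill, someone must work at least ⌈11/3⌉ = 4 shifts, so k ≥ 4.
k = 4 works: Shift 1→Pham, Shift 2→Kowalski, Shift 3→Ueda, Shift 4→Kowalski, Shift 5→Ueda+Pham, Shift 6→Ueda, Shift 7→Kowalski, Shift 8→Pham, Shift 9→Kowalski+Ueda.
Loads: Kowalski 4, Ueda 4, Pham 3 — all ≤ 4.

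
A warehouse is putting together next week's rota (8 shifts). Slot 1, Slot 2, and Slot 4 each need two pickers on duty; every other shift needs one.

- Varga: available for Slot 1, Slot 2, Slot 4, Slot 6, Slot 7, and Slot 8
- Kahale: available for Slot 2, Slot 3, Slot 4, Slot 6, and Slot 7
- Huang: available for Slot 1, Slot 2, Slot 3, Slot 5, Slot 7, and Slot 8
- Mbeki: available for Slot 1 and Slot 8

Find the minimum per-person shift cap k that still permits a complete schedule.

With 4 pickers and 11 worker-slots to fill, someone must work at least ⌈11/4⌉ = 3 shifts, so k ≥ 3.
k = 3 works: Slot 1→Varga+Mbeki, Slot 2→Kahale+Huang, Slot 3→Kahale, Slot 4→Varga+Kahale, Slot 5→Huang, Slot 6→Varga, Slot 7→Huang, Slot 8→Mbeki.
Loads: Varga 3, Kahale 3, Huang 3, Mbeki 2 — all ≤ 3.

3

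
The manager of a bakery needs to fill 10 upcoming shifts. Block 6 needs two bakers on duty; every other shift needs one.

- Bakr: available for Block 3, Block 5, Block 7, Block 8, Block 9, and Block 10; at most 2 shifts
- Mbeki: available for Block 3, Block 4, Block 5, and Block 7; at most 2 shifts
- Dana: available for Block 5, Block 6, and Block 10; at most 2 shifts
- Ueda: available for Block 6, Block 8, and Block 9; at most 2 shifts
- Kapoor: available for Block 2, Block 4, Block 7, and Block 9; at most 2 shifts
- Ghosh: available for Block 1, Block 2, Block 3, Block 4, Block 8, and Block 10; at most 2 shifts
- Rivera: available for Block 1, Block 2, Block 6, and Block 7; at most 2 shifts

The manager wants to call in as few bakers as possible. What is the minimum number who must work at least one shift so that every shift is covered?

6

11 slots to fill and no one can take more than 2, so at least ⌈11/2⌉ = 6 bakers are needed.
Bakr, Mbeki, Dana, Ueda, Kapoor, and Ghosh alone can cover everything: Block 1→Ghosh, Block 2→Kapoor, Block 3→Bakr, Block 4→Mbeki, Block 5→Bakr, Block 6→Dana+Ueda, Block 7→Mbeki, Block 8→Ueda, Block 9→Kapoor, Block 10→Dana.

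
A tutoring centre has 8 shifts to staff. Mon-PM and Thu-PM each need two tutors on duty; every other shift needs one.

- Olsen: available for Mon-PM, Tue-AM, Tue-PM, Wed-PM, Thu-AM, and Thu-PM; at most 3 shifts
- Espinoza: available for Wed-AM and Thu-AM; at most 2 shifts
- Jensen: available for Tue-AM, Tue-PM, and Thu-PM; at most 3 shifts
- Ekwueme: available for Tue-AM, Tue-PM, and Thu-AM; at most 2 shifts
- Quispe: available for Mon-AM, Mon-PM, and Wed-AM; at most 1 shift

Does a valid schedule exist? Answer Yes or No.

No

Total capacity is 11 and 10 slots are needed, so capacity alone doesn't rule it out.
Shifts {Mon-AM, Mon-PM} need 3 worker-slots in total, but the tutors available for any of those shifts (Olsen and Quispe) can supply at most 2 among them. So no valid schedule exists.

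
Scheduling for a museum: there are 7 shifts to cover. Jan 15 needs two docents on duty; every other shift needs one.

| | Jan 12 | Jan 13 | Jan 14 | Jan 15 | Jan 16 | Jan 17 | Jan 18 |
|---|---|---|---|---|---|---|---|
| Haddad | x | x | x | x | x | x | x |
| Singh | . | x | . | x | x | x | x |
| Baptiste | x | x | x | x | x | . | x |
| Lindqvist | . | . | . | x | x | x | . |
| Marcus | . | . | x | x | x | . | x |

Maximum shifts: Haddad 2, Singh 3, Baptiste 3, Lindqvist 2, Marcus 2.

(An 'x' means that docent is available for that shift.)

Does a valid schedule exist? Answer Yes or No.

One valid schedule: Jan 12→Haddad, Jan 13→Haddad, Jan 14→Baptiste, Jan 15→Baptiste+Lindqvist, Jan 16→Singh, Jan 17→Singh, Jan 18→Singh.
Loads: Haddad 2/2, Singh 3/3, Baptiste 2/3, Lindqvist 1/2, Marcus 0/2 — all within limits.

Yes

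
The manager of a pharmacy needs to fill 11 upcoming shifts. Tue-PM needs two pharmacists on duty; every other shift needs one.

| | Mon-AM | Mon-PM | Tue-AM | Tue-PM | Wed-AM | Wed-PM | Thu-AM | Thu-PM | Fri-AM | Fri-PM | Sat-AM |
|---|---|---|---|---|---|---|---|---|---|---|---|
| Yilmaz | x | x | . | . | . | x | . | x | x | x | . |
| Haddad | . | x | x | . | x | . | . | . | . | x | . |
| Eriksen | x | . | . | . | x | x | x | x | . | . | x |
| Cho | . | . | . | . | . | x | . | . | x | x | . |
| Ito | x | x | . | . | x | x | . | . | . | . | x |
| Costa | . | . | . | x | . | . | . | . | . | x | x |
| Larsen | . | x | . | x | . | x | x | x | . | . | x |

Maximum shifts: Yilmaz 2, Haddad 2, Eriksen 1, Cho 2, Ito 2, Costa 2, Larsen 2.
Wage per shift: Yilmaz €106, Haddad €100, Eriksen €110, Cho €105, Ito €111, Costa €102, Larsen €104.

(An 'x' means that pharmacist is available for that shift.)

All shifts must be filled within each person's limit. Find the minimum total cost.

Tue-AM can only be covered by Haddad, so that assignment is forced.
Tue-PM can only be covered by Costa and Larsen, so that assignment is forced.
Picking the cheapest available pharmacist for each shift independently would cost €1231, but that ignores the shift limits.
An optimal schedule: Mon-AM→Yilmaz, Mon-PM→Ito, Tue-AM→Haddad, Tue-PM→Costa+Larsen, Wed-AM→Haddad, Wed-PM→Cho, Thu-AM→Larsen, Thu-PM→Yilmaz, Fri-AM→Cho, Fri-PM→Costa, Sat-AM→Eriksen.
Total: 106 + 111 + 100 + 102 + 104 + 100 + 105 + 104 + 106 + 105 + 102 + 110 = €1255.

€1255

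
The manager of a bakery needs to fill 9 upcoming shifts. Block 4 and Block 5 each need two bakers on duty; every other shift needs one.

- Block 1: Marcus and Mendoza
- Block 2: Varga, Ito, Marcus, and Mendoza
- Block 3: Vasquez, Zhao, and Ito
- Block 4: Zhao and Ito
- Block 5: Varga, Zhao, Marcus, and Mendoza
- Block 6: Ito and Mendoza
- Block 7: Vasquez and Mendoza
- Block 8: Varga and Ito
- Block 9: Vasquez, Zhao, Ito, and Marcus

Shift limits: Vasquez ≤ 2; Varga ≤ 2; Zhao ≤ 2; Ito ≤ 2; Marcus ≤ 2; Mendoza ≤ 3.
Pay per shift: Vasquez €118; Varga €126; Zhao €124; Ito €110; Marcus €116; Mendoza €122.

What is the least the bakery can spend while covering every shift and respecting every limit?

€1302

Block 4 can only be covered by Zhao and Ito, so that assignment is forced.
Picking the cheapest available baker for each shift independently would cost €1256, but that ignores the shift limits.
An optimal schedule: Block 1→Marcus, Block 2→Mendoza, Block 3→Vasquez, Block 4→Ito+Zhao, Block 5→Mendoza+Zhao, Block 6→Mendoza, Block 7→Vasquez, Block 8→Ito, Block 9→Marcus.
Total: 116 + 122 + 118 + 110 + 124 + 122 + 124 + 122 + 118 + 110 + 116 = €1302.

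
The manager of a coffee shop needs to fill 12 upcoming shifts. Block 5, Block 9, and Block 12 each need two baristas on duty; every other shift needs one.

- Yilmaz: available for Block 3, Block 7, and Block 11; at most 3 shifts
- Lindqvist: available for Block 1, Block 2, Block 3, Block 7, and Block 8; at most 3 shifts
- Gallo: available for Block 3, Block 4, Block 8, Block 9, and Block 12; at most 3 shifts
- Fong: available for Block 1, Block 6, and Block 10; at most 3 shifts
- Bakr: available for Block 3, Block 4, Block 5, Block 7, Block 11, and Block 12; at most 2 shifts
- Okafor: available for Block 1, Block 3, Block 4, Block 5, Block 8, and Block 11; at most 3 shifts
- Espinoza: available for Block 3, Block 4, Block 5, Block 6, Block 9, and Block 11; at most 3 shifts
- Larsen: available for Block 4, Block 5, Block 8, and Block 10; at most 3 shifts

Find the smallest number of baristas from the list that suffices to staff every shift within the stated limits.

6

15 slots to fill and no one can take more than 3, so at least ⌈15/3⌉ = 5 baristas are needed.
No set of 5 baristas can cover every shift (each such set leaves at least one shift with no one available or exceeds a cap).
Yilmaz, Lindqvist, Gallo, Fong, Bakr, and Espinoza alone can cover everything: Block 1→Lindqvist, Block 2→Lindqvist, Block 3→Yilmaz, Block 4→Gallo, Block 5→Bakr+Espinoza, Block 6→Fong, Block 7→Yilmaz, Block 8→Lindqvist, Block 9→Gallo+Espinoza, Block 10→Fong, Block 11→Yilmaz, Block 12→Gallo+Bakr.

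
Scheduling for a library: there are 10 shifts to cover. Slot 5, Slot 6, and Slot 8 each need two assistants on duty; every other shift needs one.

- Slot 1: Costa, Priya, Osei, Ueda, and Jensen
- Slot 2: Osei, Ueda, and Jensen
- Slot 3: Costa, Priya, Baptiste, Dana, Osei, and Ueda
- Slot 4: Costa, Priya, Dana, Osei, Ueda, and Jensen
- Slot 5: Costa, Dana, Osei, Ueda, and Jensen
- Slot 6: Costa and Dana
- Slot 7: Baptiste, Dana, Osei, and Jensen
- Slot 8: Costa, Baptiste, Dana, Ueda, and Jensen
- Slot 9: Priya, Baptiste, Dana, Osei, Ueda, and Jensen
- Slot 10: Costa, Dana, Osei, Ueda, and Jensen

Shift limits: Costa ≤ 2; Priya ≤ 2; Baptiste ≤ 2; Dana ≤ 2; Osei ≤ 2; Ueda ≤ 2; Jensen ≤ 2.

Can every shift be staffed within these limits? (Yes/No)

Slot 6 can only be covered by Costa and Dana, so that assignment is forced.
One valid schedule: Slot 1→Costa, Slot 2→Osei, Slot 3→Priya, Slot 4→Priya, Slot 5→Osei+Ueda, Slot 6→Costa+Dana, Slot 7→Baptiste, Slot 8→Ueda+Jensen, Slot 9→Baptiste, Slot 10→Dana.
Loads: Costa 2/2, Priya 2/2, Baptiste 2/2, Dana 2/2, Osei 2/2, Ueda 2/2, Jensen 1/2 — all within limits.

Yes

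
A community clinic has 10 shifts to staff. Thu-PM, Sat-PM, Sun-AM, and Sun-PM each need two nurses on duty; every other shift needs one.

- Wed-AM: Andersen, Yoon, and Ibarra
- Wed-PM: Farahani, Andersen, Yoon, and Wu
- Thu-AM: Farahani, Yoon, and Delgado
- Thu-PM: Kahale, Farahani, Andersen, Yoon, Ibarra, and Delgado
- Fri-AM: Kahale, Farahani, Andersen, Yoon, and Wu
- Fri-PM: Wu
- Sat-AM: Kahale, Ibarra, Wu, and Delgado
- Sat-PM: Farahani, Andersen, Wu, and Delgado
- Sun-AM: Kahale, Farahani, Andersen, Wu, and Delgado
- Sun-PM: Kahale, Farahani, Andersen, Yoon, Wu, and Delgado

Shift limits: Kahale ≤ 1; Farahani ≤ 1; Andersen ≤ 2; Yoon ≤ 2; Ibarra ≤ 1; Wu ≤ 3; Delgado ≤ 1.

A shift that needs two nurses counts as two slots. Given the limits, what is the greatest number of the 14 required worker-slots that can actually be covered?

Total capacity across all nurses is 1+1+2+2+1+3+1 = 11, and 14 slots are needed, so at most 11 can be filled.
An assignment achieving 11: Wed-AM→Andersen, Wed-PM→Andersen, Thu-AM→Farahani, Thu-PM→Yoon+Ibarra, Fri-AM→Yoon, Fri-PM→Wu, Sat-AM→Kahale, Sat-PM→Wu+Delgado, Sun-AM→Wu.
Loads: Kahale 1/1, Farahani 1/1, Andersen 2/2, Yoon 2/2, Ibarra 1/1, Wu 3/3, Delgado 1/1.

11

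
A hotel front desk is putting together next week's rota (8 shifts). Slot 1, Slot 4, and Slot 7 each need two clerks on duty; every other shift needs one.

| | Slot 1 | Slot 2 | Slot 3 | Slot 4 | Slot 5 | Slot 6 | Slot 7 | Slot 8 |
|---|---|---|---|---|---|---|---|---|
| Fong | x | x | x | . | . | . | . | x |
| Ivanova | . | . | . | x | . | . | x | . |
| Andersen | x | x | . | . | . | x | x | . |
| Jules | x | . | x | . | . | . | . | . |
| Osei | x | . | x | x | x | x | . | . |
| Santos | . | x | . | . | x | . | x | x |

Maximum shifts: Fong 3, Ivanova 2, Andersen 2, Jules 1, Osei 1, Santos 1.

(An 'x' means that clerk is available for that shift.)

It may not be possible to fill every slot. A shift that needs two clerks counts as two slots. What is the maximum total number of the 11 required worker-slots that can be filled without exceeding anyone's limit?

Total capacity across all clerks is 3+2+2+1+1+1 = 10, and 11 slots are needed, so at most 10 can be filled.
An assignment achieving 10: Slot 1→Jules, Slot 2→Fong, Slot 3→Fong, Slot 4→Ivanova+Osei, Slot 5→Santos, Slot 6→Andersen, Slot 7→Ivanova+Andersen, Slot 8→Fong.
Loads: Fong 3/3, Ivanova 2/2, Andersen 2/2, Jules 1/1, Osei 1/1, Santos 1/1.

10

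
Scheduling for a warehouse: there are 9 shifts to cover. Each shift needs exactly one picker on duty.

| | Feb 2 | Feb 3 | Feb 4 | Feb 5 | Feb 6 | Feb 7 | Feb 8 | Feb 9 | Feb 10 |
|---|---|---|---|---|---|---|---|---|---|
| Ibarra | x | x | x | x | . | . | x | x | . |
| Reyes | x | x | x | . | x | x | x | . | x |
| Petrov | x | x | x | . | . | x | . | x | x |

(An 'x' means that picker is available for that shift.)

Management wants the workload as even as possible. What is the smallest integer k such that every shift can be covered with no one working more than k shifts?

With 3 pickers and 9 worker-slots to fill, someone must work at least ⌈9/3⌉ = 3 shifts, so k ≥ 3.
k = 3 works: Feb 2→Petrov, Feb 3→Petrov, Feb 4→Petrov, Feb 5→Ibarra, Feb 6→Reyes, Feb 7→Reyes, Feb 8→Ibarra, Feb 9→Ibarra, Feb 10→Reyes.
Loads: Ibarra 3, Reyes 3, Petrov 3 — all ≤ 3.

3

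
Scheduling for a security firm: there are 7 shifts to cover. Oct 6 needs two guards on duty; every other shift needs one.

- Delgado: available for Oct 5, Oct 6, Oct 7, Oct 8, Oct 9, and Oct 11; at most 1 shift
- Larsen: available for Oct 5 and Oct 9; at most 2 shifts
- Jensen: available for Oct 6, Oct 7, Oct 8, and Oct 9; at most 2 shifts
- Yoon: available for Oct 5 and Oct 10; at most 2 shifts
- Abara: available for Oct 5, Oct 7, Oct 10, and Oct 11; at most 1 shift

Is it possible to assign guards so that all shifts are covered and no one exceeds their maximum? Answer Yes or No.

Total capacity is 8 and 8 slots are needed, so capacity alone doesn't rule it out.
Shifts {Oct 6, Oct 7, Oct 8, Oct 11} need 5 worker-slots in total, but the guards available for any of those shifts (Delgado, Jensen, and Abara) can supply at most 4 among them. So no valid schedule exists.

No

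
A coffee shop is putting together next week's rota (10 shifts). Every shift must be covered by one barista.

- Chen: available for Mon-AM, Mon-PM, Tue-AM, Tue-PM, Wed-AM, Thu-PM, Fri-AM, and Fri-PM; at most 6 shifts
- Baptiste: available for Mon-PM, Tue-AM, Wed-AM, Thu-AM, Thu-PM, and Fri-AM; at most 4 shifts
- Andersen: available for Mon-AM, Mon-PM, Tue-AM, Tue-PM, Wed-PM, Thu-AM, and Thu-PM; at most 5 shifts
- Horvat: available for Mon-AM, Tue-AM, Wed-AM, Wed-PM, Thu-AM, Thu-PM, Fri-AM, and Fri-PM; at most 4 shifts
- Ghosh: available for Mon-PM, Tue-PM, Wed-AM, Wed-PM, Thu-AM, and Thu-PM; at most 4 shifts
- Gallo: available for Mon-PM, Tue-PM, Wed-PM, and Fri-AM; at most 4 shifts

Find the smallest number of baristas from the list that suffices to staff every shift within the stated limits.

10 slots to fill and no one can take more than 6, so at least ⌈10/6⌉ = 2 baristas are needed.
Chen and Andersen alone can cover everything: Mon-AM→Chen, Mon-PM→Chen, Tue-AM→Chen, Tue-PM→Andersen, Wed-AM→Chen, Wed-PM→Andersen, Thu-AM→Andersen, Thu-PM→Andersen, Fri-AM→Chen, Fri-PM→Chen.

2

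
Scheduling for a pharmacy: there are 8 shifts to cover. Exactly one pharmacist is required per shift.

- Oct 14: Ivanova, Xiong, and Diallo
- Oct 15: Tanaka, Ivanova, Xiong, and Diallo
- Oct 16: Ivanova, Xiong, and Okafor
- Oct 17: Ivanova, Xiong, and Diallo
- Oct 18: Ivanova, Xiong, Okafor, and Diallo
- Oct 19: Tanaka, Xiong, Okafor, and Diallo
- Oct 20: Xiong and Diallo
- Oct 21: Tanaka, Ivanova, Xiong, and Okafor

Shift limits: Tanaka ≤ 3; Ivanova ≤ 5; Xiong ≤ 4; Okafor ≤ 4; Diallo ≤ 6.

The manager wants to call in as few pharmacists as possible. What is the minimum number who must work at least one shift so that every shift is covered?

2

8 slots to fill and no one can take more than 6, so at least ⌈8/6⌉ = 2 pharmacists are needed.
Ivanova and Xiong alone can cover everything: Oct 14→Ivanova, Oct 15→Ivanova, Oct 16→Ivanova, Oct 17→Ivanova, Oct 18→Ivanova, Oct 19→Xiong, Oct 20→Xiong, Oct 21→Xiong.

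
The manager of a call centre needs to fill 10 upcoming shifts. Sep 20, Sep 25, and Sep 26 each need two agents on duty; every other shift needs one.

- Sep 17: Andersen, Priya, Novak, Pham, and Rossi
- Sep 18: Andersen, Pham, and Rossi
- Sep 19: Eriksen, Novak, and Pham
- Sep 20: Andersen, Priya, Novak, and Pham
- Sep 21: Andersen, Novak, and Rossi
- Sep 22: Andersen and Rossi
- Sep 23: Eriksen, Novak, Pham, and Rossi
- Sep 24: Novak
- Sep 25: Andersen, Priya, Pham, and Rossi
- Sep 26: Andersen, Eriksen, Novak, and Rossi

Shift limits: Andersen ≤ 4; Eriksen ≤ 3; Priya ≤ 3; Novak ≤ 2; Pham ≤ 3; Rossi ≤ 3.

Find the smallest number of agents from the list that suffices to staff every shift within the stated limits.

13 slots to fill and no one can take more than 4, so at least ⌈13/4⌉ = 4 agents are needed.
No set of 4 agents can cover every shift (each such set leaves at least one shift with no one available or exceeds a cap).
Andersen, Eriksen, Priya, Novak, and Pham alone can cover everything: Sep 17→Priya, Sep 18→Andersen, Sep 19→Eriksen, Sep 20→Priya+Pham, Sep 21→Andersen, Sep 22→Andersen, Sep 23→Eriksen, Sep 24→Novak, Sep 25→Andersen+Priya, Sep 26→Eriksen+Novak.

5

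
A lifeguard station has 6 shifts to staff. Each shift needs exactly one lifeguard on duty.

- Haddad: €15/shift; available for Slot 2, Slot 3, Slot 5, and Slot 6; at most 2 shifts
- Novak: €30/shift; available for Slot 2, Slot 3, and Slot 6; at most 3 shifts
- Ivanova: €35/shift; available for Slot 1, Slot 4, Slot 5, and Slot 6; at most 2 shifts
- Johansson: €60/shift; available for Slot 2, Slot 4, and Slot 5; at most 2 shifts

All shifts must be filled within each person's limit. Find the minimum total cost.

€160

Slot 1 can only be covered by Ivanova, so that assignment is forced.
Picking the cheapest available lifeguard for each shift independently would cost €130, but that ignores the shift limits.
An optimal schedule: Slot 1→Ivanova, Slot 2→Novak, Slot 3→Haddad, Slot 4→Ivanova, Slot 5→Haddad, Slot 6→Novak.
Total: 35 + 30 + 15 + 35 + 15 + 30 = €160.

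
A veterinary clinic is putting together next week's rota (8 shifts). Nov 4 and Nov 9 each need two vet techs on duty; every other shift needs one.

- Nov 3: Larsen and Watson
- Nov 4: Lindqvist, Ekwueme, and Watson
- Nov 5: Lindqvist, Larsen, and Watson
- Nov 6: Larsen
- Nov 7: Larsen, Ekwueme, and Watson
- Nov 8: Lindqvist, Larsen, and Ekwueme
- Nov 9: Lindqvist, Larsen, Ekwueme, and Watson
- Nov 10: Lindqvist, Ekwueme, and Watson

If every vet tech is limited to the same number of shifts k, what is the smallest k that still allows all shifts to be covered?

With 4 vet techs and 10 worker-slots to fill, someone must work at least ⌈10/4⌉ = 3 shifts, so k ≥ 3.
k = 3 works: Nov 3→Larsen, Nov 4→Lindqvist+Ekwueme, Nov 5→Lindqvist, Nov 6→Larsen, Nov 7→Larsen, Nov 8→Lindqvist, Nov 9→Ekwueme+Watson, Nov 10→Ekwueme.
Loads: Lindqvist 3, Larsen 3, Ekwueme 3, Watson 1 — all ≤ 3.

3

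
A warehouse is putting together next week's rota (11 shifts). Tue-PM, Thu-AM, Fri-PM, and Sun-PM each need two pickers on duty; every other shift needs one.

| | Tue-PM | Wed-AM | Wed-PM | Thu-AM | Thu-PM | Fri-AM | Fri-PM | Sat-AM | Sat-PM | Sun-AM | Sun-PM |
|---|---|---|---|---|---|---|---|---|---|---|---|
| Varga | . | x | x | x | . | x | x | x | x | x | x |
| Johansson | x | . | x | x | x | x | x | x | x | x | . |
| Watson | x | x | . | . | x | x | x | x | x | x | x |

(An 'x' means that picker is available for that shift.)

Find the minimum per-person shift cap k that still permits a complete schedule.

With 3 pickers and 15 worker-slots to fill, someone must work at least ⌈15/3⌉ = 5 shifts, so k ≥ 5.
k = 5 works: Tue-PM→Johansson+Watson, Wed-AM→Varga, Wed-PM→Varga, Thu-AM→Varga+Johansson, Thu-PM→Johansson, Fri-AM→Varga, Fri-PM→Johansson+Watson, Sat-AM→Johansson, Sat-PM→Watson, Sun-AM→Watson, Sun-PM→Varga+Watson.
Loads: Varga 5, Johansson 5, Watson 5 — all ≤ 5.

5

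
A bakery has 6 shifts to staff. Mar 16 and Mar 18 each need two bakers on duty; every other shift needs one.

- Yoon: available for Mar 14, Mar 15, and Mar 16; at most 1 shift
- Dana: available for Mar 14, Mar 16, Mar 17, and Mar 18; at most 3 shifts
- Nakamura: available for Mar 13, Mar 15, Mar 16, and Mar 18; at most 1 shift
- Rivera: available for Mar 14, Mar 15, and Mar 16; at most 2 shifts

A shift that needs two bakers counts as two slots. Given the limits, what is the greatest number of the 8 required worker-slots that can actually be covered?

Total capacity across all bakers is 1+3+1+2 = 7, and 8 slots are needed, so at most 7 can be filled.
An assignment achieving 7: Mar 13→Nakamura, Mar 14→Yoon, Mar 15→Rivera, Mar 16→Dana+Rivera, Mar 17→Dana, Mar 18→Dana.
Loads: Yoon 1/1, Dana 3/3, Nakamura 1/1, Rivera 2/2.

7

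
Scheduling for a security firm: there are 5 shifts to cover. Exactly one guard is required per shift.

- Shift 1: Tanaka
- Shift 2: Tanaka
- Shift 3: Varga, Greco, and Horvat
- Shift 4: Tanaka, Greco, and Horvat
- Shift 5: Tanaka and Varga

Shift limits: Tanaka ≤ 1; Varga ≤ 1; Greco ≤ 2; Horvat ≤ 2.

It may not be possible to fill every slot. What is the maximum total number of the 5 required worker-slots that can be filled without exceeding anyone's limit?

Total capacity across all guards is 1+1+2+2 = 6, and 5 slots are needed, so at most 5 can be filled.
Shifts {Shift 1, Shift 2} need 2 slots but only Tanaka are available for them, supplying at most 1 — so at least 1 slot must go unfilled.
An assignment achieving 4: Shift 1→Tanaka, Shift 3→Greco, Shift 4→Greco, Shift 5→Varga.
Loads: Tanaka 1/1, Varga 1/1, Greco 2/2, Horvat 0/2.

4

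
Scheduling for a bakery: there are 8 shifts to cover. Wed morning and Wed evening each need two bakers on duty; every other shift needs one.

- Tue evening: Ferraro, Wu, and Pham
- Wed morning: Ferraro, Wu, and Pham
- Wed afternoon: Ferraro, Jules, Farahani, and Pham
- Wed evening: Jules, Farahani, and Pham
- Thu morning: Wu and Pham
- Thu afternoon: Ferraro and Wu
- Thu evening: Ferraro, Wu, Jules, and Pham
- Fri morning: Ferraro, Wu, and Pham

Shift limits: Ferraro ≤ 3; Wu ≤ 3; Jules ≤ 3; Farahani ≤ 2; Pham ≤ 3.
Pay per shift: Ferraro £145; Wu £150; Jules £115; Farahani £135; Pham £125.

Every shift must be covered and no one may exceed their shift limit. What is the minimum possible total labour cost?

£1290

Picking the cheapest available baker for each shift independently would cost £1260, but that ignores the shift limits.
An optimal schedule: Tue evening→Pham, Wed morning→Pham+Ferraro, Wed afternoon→Jules, Wed evening→Jules+Farahani, Thu morning→Pham, Thu afternoon→Ferraro, Thu evening→Jules, Fri morning→Ferraro.
Total: 125 + 125 + 145 + 115 + 115 + 135 + 125 + 145 + 115 + 145 = £1290.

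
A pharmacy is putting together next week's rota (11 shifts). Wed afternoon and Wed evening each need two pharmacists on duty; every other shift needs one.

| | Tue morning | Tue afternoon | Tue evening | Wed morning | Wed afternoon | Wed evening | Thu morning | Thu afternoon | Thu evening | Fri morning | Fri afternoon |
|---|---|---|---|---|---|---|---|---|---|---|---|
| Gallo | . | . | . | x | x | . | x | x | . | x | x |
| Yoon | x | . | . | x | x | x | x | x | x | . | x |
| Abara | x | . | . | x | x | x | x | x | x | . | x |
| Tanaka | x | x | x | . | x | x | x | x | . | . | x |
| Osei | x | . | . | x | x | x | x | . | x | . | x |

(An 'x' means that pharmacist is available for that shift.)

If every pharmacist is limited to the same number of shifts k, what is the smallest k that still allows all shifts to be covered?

With 5 pharmacists and 13 worker-slots to fill, someone must work at least ⌈13/5⌉ = 3 shifts, so k ≥ 3.
k = 3 works: Tue morning→Yoon, Tue afternoon→Tanaka, Tue evening→Tanaka, Wed morning→Gallo, Wed afternoon→Abara+Osei, Wed evening→Abara+Tanaka, Thu morning→Yoon, Thu afternoon→Gallo, Thu evening→Yoon, Fri morning→Gallo, Fri afternoon→Abara.
Loads: Gallo 3, Yoon 3, Abara 3, Tanaka 3, Osei 1 — all ≤ 3.

3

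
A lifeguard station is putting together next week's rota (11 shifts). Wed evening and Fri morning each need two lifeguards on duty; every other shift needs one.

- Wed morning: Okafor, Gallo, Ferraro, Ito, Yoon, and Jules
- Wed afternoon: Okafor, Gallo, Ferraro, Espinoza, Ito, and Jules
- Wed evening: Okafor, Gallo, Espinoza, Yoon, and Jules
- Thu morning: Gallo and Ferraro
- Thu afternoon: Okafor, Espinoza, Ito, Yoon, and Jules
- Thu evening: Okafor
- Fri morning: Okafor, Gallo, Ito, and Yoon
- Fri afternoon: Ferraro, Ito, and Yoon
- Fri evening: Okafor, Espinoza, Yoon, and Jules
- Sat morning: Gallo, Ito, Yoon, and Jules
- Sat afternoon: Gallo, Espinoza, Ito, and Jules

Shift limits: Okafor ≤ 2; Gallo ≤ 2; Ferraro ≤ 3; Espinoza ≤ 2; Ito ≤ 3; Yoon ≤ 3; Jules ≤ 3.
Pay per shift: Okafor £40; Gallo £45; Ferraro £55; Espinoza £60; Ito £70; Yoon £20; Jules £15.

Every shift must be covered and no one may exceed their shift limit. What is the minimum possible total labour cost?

£440

Thu evening can only be covered by Okafor, so that assignment is forced.
Picking the cheapest available lifeguard for each shift independently would cost £290, but that ignores the shift limits.
An optimal schedule: Wed morning→Ferraro, Wed afternoon→Ferraro, Wed evening→Yoon+Gallo, Thu morning→Gallo, Thu afternoon→Yoon, Thu evening→Okafor, Fri morning→Yoon+Okafor, Fri afternoon→Ferraro, Fri evening→Jules, Sat morning→Jules, Sat afternoon→Jules.
Total: 55 + 55 + 20 + 45 + 45 + 20 + 40 + 20 + 40 + 55 + 15 + 15 + 15 = £440.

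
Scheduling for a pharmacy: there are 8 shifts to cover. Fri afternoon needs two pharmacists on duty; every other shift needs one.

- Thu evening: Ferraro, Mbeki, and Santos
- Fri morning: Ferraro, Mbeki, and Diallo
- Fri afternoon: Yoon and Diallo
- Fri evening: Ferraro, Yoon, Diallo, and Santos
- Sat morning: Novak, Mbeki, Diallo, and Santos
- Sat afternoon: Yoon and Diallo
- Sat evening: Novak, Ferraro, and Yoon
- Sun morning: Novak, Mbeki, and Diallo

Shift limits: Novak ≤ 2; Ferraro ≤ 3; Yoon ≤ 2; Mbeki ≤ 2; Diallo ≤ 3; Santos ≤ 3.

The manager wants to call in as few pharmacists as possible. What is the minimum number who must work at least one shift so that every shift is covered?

9 slots to fill and no one can take more than 3, so at least ⌈9/3⌉ = 3 pharmacists are needed.
No set of 3 pharmacists can cover every shift (each such set leaves at least one shift with no one available or exceeds a cap).
Novak, Ferraro, Yoon, and Diallo alone can cover everything: Thu evening→Ferraro, Fri morning→Ferraro, Fri afternoon→Yoon+Diallo, Fri evening→Diallo, Sat morning→Novak, Sat afternoon→Yoon, Sat evening→Ferraro, Sun morning→Novak.

4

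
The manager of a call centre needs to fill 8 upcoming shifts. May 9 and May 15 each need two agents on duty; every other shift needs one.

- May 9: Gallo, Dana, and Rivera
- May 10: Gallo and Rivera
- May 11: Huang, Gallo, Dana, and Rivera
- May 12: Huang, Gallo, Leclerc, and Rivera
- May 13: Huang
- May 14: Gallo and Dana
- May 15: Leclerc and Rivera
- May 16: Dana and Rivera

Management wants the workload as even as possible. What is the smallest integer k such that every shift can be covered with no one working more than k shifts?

2

With 5 agents and 10 worker-slots to fill, someone must work at least ⌈10/5⌉ = 2 shifts, so k ≥ 2.
k = 2 works: May 9→Dana+Rivera, May 10→Gallo, May 11→Huang, May 12→Leclerc, May 13→Huang, May 14→Gallo, May 15→Leclerc+Rivera, May 16→Dana.
Loads: Huang 2, Gallo 2, Dana 2, Leclerc 2, Rivera 2 — all ≤ 2.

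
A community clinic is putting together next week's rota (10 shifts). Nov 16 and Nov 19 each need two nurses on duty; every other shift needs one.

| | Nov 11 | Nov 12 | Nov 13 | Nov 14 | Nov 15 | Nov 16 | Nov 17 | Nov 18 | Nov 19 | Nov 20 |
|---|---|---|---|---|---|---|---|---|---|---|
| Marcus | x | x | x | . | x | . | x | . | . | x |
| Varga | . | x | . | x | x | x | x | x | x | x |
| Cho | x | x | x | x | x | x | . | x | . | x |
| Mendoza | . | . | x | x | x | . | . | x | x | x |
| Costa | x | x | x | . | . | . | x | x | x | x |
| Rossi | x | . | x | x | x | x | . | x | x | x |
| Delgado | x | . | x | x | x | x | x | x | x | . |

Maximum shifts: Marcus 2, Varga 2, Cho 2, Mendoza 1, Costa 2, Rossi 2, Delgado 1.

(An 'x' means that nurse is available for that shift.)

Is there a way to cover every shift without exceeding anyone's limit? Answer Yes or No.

Yes

One valid schedule: Nov 11→Cho, Nov 12→Marcus, Nov 13→Cho, Nov 14→Varga, Nov 15→Varga, Nov 16→Rossi+Delgado, Nov 17→Marcus, Nov 18→Mendoza, Nov 19→Costa+Rossi, Nov 20→Costa.
Loads: Marcus 2/2, Varga 2/2, Cho 2/2, Mendoza 1/1, Costa 2/2, Rossi 2/2, Delgado 1/1 — all within limits.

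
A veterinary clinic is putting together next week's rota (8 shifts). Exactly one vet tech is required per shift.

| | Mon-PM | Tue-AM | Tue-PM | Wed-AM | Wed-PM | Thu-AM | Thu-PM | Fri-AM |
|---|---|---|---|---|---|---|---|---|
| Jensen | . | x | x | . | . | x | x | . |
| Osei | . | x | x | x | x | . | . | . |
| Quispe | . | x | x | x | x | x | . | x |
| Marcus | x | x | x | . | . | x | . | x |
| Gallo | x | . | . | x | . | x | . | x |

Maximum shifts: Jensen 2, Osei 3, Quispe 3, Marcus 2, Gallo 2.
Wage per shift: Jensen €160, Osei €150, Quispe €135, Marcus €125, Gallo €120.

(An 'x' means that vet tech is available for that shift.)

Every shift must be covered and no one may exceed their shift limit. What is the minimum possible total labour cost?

€1055

Thu-PM can only be covered by Jensen, so that assignment is forced.
Picking the cheapest available vet tech for each shift independently would cost €1025, but that ignores the shift limits.
An optimal schedule: Mon-PM→Gallo, Tue-AM→Marcus, Tue-PM→Quispe, Wed-AM→Gallo, Wed-PM→Quispe, Thu-AM→Quispe, Thu-PM→Jensen, Fri-AM→Marcus.
Total: 120 + 125 + 135 + 120 + 135 + 135 + 160 + 125 = €1055.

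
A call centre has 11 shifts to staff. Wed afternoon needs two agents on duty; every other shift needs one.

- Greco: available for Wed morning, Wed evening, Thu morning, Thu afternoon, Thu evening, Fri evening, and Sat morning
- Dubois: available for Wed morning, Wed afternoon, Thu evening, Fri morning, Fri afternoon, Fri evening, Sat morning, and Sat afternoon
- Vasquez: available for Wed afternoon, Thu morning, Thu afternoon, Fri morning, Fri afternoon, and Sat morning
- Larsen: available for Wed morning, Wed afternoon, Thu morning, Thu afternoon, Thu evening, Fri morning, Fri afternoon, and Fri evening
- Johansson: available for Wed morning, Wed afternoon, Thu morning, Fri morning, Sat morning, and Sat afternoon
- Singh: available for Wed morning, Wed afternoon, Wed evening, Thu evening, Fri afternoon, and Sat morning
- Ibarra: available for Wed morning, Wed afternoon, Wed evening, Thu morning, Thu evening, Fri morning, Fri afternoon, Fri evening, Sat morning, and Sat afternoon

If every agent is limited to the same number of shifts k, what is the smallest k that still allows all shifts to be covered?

2

With 7 agents and 12 worker-slots to fill, someone must work at least ⌈12/7⌉ = 2 shifts, so k ≥ 2.
k = 2 works: Wed morning→Johansson, Wed afternoon→Singh+Ibarra, Wed evening→Greco, Thu morning→Vasquez, Thu afternoon→Greco, Thu evening→Larsen, Fri morning→Vasquez, Fri afternoon→Larsen, Fri evening→Dubois, Sat morning→Johansson, Sat afternoon→Dubois.
Loads: Greco 2, Dubois 2, Vasquez 2, Larsen 2, Johansson 2, Singh 1, Ibarra 1 — all ≤ 2.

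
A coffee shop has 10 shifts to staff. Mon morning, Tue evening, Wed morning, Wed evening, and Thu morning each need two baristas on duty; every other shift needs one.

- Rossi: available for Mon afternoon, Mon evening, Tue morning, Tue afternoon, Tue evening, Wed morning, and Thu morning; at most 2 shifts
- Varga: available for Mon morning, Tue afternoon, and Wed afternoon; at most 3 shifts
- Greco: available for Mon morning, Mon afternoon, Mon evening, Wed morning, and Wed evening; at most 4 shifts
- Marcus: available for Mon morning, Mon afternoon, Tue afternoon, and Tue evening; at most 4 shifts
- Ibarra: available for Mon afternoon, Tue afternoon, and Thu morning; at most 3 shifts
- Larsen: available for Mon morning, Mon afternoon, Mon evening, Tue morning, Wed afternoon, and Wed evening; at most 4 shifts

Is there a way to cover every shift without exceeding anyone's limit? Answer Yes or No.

Total capacity is 20 and 15 slots are needed, so capacity alone doesn't rule it out.
Shifts {Tue evening, Wed morning, Thu morning} need 6 worker-slots in total, but the baristas available for any of those shifts (Rossi, Greco, Marcus, and Ibarra) can supply at most 5 among them. So no valid schedule exists.

No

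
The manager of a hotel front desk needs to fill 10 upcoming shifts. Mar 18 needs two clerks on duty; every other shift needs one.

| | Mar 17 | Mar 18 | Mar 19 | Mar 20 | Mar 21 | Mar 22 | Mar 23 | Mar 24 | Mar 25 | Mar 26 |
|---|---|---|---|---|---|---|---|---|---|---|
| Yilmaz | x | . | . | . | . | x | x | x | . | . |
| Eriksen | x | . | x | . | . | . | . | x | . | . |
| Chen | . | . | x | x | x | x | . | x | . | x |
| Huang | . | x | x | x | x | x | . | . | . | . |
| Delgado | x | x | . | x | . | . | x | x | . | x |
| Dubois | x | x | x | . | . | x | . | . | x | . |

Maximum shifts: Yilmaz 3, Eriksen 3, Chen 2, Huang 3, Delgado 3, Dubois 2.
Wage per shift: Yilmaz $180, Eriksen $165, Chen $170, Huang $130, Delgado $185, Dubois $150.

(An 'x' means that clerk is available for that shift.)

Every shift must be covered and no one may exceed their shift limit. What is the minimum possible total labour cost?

$1705

Mar 25 can only be covered by Dubois, so that assignment is forced.
Picking the cheapest available clerk for each shift independently would cost $1615, but that ignores the shift limits.
An optimal schedule: Mar 17→Eriksen, Mar 18→Huang+Dubois, Mar 19→Eriksen, Mar 20→Huang, Mar 21→Huang, Mar 22→Chen, Mar 23→Yilmaz, Mar 24→Eriksen, Mar 25→Dubois, Mar 26→Chen.
Total: 165 + 130 + 150 + 165 + 130 + 130 + 170 + 180 + 165 + 150 + 170 = $1705.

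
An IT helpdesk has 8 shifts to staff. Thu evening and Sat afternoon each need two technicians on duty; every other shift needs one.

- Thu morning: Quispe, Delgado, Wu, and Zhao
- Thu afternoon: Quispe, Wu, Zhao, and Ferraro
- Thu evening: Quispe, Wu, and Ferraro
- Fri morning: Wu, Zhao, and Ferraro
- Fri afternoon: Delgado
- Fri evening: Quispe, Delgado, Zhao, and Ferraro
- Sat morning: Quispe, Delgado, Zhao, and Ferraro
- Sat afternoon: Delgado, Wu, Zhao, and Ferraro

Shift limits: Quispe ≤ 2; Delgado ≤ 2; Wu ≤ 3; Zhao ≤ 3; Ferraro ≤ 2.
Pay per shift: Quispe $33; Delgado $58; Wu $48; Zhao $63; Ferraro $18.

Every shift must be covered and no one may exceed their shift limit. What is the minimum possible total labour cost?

Fri afternoon can only be covered by Delgado, so that assignment is forced.
Picking the cheapest available technician for each shift independently would cost $280, but that ignores the shift limits.
An optimal schedule: Thu morning→Wu, Thu afternoon→Wu, Thu evening→Ferraro+Quispe, Fri morning→Ferraro, Fri afternoon→Delgado, Fri evening→Quispe, Sat morning→Delgado, Sat afternoon→Wu+Zhao.
Total: 48 + 48 + 18 + 33 + 18 + 58 + 33 + 58 + 48 + 63 = $425.

$425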